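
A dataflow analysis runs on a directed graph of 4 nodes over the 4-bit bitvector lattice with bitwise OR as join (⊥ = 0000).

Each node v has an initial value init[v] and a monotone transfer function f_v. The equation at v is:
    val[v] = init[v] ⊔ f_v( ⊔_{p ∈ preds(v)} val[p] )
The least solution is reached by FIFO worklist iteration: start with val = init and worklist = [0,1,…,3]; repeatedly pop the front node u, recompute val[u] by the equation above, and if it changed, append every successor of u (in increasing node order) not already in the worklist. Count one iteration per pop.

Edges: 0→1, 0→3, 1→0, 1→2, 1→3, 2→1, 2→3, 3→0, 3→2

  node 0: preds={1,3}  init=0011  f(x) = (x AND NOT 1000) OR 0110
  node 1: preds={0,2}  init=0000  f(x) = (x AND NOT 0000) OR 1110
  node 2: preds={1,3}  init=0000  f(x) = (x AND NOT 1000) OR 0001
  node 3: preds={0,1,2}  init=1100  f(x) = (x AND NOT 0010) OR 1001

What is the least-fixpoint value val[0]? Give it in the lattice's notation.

Worklist (7 pops):
  #1 pop 0: in=1100 → 0111 (was 0011); enqueue []
  #2 pop 1: in=0111 → 1111 (was 0000); enqueue [0]
  #3 pop 2: in=1111 → 0111 (was 0000); enqueue [1]
  #4 pop 3: in=1111 → 1101 (was 1100); enqueue [2]
  #5 pop 0: in=1111 → 0111 (no change)
  #6 pop 1: in=0111 → 1111 (no change)
  #7 pop 2: in=1111 → 0111 (no change)

Fixpoint:
  val[0] = 0111
  val[1] = 1111
  val[2] = 0111
  val[3] = 1101

0111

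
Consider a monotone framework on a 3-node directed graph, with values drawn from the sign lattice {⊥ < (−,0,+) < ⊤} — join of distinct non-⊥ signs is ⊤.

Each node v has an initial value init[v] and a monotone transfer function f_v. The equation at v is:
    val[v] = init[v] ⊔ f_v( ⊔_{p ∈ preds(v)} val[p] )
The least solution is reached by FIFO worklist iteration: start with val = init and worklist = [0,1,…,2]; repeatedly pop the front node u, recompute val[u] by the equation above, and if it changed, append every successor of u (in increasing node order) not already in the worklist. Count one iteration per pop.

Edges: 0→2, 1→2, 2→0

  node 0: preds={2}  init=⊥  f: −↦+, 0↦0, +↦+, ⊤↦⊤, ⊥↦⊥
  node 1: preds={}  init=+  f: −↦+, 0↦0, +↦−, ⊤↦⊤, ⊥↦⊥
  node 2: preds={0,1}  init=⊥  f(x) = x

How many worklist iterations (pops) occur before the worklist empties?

5

Iteration log — 5 steps:
  step 1. node 0  ⊔preds=⊥  new=⊥  stable
  step 2. node 1  ⊔preds=⊥  new=+  stable
  step 3. node 2  ⊔preds=+  new=+  old=⊥  +wl: 0
  step 4. node 0  ⊔preds=+  new=+  old=⊥  +wl: 2
  step 5. node 2  ⊔preds=+  new=+  stable

Least fixpoint reached:
  node 0: +
  node 1: +
  node 2: +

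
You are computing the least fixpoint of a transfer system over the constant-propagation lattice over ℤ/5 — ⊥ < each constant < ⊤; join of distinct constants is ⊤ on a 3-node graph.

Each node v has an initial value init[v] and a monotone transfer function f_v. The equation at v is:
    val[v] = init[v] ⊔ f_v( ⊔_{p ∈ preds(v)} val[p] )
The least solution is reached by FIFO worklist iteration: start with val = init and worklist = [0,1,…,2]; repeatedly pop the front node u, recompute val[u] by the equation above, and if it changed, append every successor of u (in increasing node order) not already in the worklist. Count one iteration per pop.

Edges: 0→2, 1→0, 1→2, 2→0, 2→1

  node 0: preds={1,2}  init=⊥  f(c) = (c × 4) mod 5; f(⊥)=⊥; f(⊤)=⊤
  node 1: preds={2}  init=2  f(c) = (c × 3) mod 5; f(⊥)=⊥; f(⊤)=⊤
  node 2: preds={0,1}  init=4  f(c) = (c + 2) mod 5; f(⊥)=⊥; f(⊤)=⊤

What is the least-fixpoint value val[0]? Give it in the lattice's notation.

⊤

Iteration log — 7 steps:
  step 1. node 0  ⊔preds=⊤  new=⊤  old=⊥  +wl: 
  step 2. node 1  ⊔preds=4  new=2  stable
  step 3. node 2  ⊔preds=⊤  new=⊤  old=4  +wl: 0,1
  step 4. node 0  ⊔preds=⊤  new=⊤  stable
  step 5. node 1  ⊔preds=⊤  new=⊤  old=2  +wl: 0,2
  step 6. node 0  ⊔preds=⊤  new=⊤  stable
  step 7. node 2  ⊔preds=⊤  new=⊤  stable

Least fixpoint reached:
  node 0: ⊤
  node 1: ⊤
  node 2: ⊤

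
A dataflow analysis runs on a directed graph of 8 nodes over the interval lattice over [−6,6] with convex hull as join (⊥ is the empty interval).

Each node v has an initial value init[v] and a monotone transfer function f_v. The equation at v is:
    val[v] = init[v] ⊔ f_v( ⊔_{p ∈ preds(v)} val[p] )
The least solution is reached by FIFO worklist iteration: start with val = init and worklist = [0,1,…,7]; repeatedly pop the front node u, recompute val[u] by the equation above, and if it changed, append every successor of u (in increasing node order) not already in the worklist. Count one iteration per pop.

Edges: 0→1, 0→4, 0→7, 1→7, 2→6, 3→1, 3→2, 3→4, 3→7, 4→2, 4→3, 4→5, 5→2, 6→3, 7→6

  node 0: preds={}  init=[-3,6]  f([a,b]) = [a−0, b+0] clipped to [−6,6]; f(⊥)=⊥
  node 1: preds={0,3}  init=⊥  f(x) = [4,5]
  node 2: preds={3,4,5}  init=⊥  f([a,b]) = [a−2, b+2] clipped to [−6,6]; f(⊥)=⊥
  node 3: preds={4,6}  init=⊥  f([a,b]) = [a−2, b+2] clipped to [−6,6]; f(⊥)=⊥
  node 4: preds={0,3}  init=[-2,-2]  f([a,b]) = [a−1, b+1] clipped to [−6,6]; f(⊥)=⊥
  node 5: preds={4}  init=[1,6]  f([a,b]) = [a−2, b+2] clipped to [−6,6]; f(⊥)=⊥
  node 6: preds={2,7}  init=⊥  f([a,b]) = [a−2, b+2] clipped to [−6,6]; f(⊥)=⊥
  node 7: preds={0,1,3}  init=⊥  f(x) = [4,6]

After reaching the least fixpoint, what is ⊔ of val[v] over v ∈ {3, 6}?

Worklist (19 pops):
  #1 pop 0: in=⊥ → [-3,6] (no change)
  #2 pop 1: in=[-3,6] → [4,5] (was ⊥); enqueue []
  #3 pop 2: in=[-2,6] → [-4,6] (was ⊥); enqueue []
  #4 pop 3: in=[-2,-2] → [-4,0] (was ⊥); enqueue [1,2]
  #5 pop 4: in=[-4,6] → [-5,6] (was [-2,-2]); enqueue [3]
  #6 pop 5: in=[-5,6] → [-6,6] (was [1,6]); enqueue []
  #7 pop 6: in=[-4,6] → [-6,6] (was ⊥); enqueue []
  #8 pop 7: in=[-4,6] → [4,6] (was ⊥); enqueue [6]
  #9 pop 1: in=[-4,6] → [4,5] (no change)
  #10 pop 2: in=[-6,6] → [-6,6] (was [-4,6]); enqueue []
  #11 pop 3: in=[-6,6] → [-6,6] (was [-4,0]); enqueue [1,2,4,7]
  #12 pop 6: in=[-6,6] → [-6,6] (no change)
  #13 pop 1: in=[-6,6] → [4,5] (no change)
  #14 pop 2: in=[-6,6] → [-6,6] (no change)
  #15 pop 4: in=[-6,6] → [-6,6] (was [-5,6]); enqueue [2,3,5]
  #16 pop 7: in=[-6,6] → [4,6] (no change)
  #17 pop 2: in=[-6,6] → [-6,6] (no change)
  #18 pop 3: in=[-6,6] → [-6,6] (no change)
  #19 pop 5: in=[-6,6] → [-6,6] (no change)

Fixpoint:
  val[0] = [-3,6]
  val[1] = [4,5]
  val[2] = [-6,6]
  val[3] = [-6,6]
  val[4] = [-6,6]
  val[5] = [-6,6]
  val[6] = [-6,6]
  val[7] = [4,6]

[-6,6]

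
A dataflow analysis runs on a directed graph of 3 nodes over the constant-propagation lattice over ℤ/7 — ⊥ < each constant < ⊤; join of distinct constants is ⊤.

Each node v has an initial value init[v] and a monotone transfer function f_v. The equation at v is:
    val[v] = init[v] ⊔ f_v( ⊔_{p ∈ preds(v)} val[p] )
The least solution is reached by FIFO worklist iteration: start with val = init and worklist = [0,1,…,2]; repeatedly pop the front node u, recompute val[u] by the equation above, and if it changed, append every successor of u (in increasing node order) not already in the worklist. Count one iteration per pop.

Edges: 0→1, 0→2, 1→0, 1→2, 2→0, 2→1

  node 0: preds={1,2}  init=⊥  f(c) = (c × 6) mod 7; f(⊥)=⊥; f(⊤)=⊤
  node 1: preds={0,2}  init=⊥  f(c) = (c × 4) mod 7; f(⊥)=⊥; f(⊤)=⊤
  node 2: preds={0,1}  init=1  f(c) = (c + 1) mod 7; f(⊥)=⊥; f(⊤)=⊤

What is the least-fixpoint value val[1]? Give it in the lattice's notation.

⊤

Iteration log — 6 steps:
  step 1. node 0  ⊔preds=1  new=6  old=⊥  +wl: 
  step 2. node 1  ⊔preds=⊤  new=⊤  old=⊥  +wl: 0
  step 3. node 2  ⊔preds=⊤  new=⊤  old=1  +wl: 1
  step 4. node 0  ⊔preds=⊤  new=⊤  old=6  +wl: 2
  step 5. node 1  ⊔preds=⊤  new=⊤  stable
  step 6. node 2  ⊔preds=⊤  new=⊤  stable

Least fixpoint reached:
  node 0: ⊤
  node 1: ⊤
  node 2: ⊤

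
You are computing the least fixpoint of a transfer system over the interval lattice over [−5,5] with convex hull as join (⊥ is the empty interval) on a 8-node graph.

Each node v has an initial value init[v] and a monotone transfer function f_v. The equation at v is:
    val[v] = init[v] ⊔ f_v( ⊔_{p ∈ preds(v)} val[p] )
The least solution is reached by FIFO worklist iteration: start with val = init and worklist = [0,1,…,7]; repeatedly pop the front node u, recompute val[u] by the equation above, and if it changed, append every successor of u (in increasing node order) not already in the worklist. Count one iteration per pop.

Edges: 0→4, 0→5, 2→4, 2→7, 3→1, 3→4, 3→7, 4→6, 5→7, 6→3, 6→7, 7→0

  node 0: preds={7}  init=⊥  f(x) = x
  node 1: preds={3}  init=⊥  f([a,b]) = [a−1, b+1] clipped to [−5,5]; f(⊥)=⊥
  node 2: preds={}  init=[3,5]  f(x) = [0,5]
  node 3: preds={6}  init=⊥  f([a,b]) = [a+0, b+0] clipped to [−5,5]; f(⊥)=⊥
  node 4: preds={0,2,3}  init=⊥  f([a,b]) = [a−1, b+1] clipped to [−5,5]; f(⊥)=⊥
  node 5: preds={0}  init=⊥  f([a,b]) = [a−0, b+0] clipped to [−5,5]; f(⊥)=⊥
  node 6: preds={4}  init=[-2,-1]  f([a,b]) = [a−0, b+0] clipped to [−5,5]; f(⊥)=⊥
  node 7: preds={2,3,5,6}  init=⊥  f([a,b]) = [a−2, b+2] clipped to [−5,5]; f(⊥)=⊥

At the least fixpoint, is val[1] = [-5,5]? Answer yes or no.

yes

Trace (21 dequeues):
  [1] u=0 | in ⊥ | out ⊥ | ==
  [2] u=1 | in ⊥ | out ⊥ | ==
  [3] u=2 | in ⊥ | out [0,5] | prev [3,5] | push {}
  [4] u=3 | in [-2,-1] | out [-2,-1] | prev ⊥ | push {1}
  [5] u=4 | in [-2,5] | out [-3,5] | prev ⊥ | push {}
  [6] u=5 | in ⊥ | out ⊥ | ==
  [7] u=6 | in [-3,5] | out [-3,5] | prev [-2,-1] | push {3}
  [8] u=7 | in [-3,5] | out [-5,5] | prev ⊥ | push {0}
  [9] u=1 | in [-2,-1] | out [-3,0] | prev ⊥ | push {}
  [10] u=3 | in [-3,5] | out [-3,5] | prev [-2,-1] | push {1,4,7}
  [11] u=0 | in [-5,5] | out [-5,5] | prev ⊥ | push {5}
  [12] u=1 | in [-3,5] | out [-4,5] | prev [-3,0] | push {}
  [13] u=4 | in [-5,5] | out [-5,5] | prev [-3,5] | push {6}
  [14] u=7 | in [-3,5] | out [-5,5] | ==
  [15] u=5 | in [-5,5] | out [-5,5] | prev ⊥ | push {7}
  [16] u=6 | in [-5,5] | out [-5,5] | prev [-3,5] | push {3}
  [17] u=7 | in [-5,5] | out [-5,5] | ==
  [18] u=3 | in [-5,5] | out [-5,5] | prev [-3,5] | push {1,4,7}
  [19] u=1 | in [-5,5] | out [-5,5] | prev [-4,5] | push {}
  [20] u=4 | in [-5,5] | out [-5,5] | ==
  [21] u=7 | in [-5,5] | out [-5,5] | ==

Converged values:
  [0] [-5,5]
  [1] [-5,5]
  [2] [0,5]
  [3] [-5,5]
  [4] [-5,5]
  [5] [-5,5]
  [6] [-5,5]
  [7] [-5,5]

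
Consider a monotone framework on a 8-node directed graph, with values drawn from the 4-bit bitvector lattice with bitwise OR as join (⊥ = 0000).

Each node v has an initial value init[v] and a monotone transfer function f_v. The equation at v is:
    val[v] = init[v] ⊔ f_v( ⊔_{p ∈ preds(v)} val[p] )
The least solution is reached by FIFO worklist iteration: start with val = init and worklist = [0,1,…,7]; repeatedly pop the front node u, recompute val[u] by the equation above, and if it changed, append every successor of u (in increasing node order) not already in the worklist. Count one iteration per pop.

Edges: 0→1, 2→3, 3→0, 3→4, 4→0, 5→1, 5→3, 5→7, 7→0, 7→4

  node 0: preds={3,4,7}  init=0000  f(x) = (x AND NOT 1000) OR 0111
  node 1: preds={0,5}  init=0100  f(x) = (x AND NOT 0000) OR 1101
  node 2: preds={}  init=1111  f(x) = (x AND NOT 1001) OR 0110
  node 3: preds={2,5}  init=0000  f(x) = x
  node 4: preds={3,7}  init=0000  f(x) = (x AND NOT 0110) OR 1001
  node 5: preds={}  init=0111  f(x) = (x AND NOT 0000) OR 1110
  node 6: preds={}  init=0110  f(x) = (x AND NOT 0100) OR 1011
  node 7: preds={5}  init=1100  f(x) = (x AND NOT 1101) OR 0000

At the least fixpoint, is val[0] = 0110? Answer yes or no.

no

Iteration log — 12 steps:
  step 1. node 0  ⊔preds=1100  new=0111  old=0000  +wl: 
  step 2. node 1  ⊔preds=0111  new=1111  old=0100  +wl: 
  step 3. node 2  ⊔preds=0000  new=1111  stable
  step 4. node 3  ⊔preds=1111  new=1111  old=0000  +wl: 0
  step 5. node 4  ⊔preds=1111  new=1001  old=0000  +wl: 
  step 6. node 5  ⊔preds=0000  new=1111  old=0111  +wl: 1,3
  step 7. node 6  ⊔preds=0000  new=1111  old=0110  +wl: 
  step 8. node 7  ⊔preds=1111  new=1110  old=1100  +wl: 4
  step 9. node 0  ⊔preds=1111  new=0111  stable
  step 10. node 1  ⊔preds=1111  new=1111  stable
  step 11. node 3  ⊔preds=1111  new=1111  stable
  step 12. node 4  ⊔preds=1111  new=1001  stable

Least fixpoint reached:
  node 0: 0111
  node 1: 1111
  node 2: 1111
  node 3: 1111
  node 4: 1001
  node 5: 1111
  node 6: 1111
  node 7: 1110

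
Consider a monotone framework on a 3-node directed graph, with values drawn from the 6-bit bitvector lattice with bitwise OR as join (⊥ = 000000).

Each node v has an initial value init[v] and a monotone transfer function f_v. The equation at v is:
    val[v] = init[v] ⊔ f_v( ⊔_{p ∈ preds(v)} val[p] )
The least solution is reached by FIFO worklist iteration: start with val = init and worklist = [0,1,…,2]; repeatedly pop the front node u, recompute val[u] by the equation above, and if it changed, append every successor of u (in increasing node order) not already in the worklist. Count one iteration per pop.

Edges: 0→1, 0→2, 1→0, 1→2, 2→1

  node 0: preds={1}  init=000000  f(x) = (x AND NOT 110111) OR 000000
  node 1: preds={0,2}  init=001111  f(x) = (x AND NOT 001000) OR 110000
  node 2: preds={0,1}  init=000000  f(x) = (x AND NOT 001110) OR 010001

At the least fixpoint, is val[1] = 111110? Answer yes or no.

Trace (5 dequeues):
  [1] u=0 | in 001111 | out 001000 | prev 000000 | push {}
  [2] u=1 | in 001000 | out 111111 | prev 001111 | push {0}
  [3] u=2 | in 111111 | out 110001 | prev 000000 | push {1}
  [4] u=0 | in 111111 | out 001000 | ==
  [5] u=1 | in 111001 | out 111111 | ==

Converged values:
  [0] 001000
  [1] 111111
  [2] 110001

no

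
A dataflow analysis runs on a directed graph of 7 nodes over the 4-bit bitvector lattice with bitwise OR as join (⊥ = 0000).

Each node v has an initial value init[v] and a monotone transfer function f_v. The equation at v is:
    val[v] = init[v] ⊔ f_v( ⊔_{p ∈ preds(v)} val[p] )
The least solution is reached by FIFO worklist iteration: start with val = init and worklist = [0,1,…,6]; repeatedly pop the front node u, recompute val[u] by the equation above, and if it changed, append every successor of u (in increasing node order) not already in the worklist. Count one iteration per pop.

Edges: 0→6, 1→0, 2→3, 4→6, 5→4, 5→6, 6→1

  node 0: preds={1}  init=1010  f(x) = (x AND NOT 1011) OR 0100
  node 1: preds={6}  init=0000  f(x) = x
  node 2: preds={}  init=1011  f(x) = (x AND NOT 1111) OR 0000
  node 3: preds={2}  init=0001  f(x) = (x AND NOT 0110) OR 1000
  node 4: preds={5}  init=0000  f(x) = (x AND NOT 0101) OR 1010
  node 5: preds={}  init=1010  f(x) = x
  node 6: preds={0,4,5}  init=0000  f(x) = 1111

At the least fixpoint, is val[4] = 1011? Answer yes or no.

no

Trace (9 dequeues):
  [1] u=0 | in 0000 | out 1110 | prev 1010 | push {}
  [2] u=1 | in 0000 | out 0000 | ==
  [3] u=2 | in 0000 | out 1011 | ==
  [4] u=3 | in 1011 | out 1001 | prev 0001 | push {}
  [5] u=4 | in 1010 | out 1010 | prev 0000 | push {}
  [6] u=5 | in 0000 | out 1010 | ==
  [7] u=6 | in 1110 | out 1111 | prev 0000 | push {1}
  [8] u=1 | in 1111 | out 1111 | prev 0000 | push {0}
  [9] u=0 | in 1111 | out 1110 | ==

Converged values:
  [0] 1110
  [1] 1111
  [2] 1011
  [3] 1001
  [4] 1010
  [5] 1010
  [6] 1111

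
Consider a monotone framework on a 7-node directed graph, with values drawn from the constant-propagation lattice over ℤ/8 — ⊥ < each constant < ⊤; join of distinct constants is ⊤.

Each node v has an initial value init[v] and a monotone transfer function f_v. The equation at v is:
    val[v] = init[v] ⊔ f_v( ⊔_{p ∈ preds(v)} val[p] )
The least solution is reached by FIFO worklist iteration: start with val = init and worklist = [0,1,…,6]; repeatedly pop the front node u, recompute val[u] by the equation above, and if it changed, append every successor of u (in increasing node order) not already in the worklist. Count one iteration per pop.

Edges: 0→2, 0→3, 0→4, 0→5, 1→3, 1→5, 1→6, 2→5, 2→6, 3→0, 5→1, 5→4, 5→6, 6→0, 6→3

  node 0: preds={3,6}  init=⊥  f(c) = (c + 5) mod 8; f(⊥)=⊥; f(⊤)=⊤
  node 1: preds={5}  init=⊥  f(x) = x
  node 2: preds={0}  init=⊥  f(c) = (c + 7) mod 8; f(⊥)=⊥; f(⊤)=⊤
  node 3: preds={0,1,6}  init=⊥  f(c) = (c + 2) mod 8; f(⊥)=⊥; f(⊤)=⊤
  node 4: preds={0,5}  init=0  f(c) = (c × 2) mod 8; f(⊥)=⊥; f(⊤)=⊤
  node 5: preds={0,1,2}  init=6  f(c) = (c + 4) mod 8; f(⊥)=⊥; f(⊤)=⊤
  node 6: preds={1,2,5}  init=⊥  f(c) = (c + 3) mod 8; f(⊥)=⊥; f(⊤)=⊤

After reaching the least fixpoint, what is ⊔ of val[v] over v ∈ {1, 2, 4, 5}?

Trace (15 dequeues):
  [1] u=0 | in ⊥ | out ⊥ | ==
  [2] u=1 | in 6 | out 6 | prev ⊥ | push {}
  [3] u=2 | in ⊥ | out ⊥ | ==
  [4] u=3 | in 6 | out 0 | prev ⊥ | push {0}
  [5] u=4 | in 6 | out ⊤ | prev 0 | push {}
  [6] u=5 | in 6 | out ⊤ | prev 6 | push {1,4}
  [7] u=6 | in ⊤ | out ⊤ | prev ⊥ | push {3}
  [8] u=0 | in ⊤ | out ⊤ | prev ⊥ | push {2,5}
  [9] u=1 | in ⊤ | out ⊤ | prev 6 | push {6}
  [10] u=4 | in ⊤ | out ⊤ | ==
  [11] u=3 | in ⊤ | out ⊤ | prev 0 | push {0}
  [12] u=2 | in ⊤ | out ⊤ | prev ⊥ | push {}
  [13] u=5 | in ⊤ | out ⊤ | ==
  [14] u=6 | in ⊤ | out ⊤ | ==
  [15] u=0 | in ⊤ | out ⊤ | ==

Converged values:
  [0] ⊤
  [1] ⊤
  [2] ⊤
  [3] ⊤
  [4] ⊤
  [5] ⊤
  [6] ⊤

⊤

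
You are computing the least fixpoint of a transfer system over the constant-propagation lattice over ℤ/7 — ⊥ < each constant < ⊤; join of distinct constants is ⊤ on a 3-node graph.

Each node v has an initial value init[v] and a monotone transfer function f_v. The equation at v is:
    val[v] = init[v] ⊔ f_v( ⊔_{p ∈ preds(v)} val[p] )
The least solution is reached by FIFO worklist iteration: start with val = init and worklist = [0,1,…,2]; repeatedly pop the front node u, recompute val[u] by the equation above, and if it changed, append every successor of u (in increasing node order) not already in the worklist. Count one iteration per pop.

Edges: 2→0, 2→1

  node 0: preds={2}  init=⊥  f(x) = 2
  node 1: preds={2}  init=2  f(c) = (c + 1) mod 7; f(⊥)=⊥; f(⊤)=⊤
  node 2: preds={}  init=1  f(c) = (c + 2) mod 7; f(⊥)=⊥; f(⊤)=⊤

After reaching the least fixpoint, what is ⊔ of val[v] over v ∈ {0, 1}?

2

Worklist (3 pops):
  #1 pop 0: in=1 → 2 (was ⊥); enqueue []
  #2 pop 1: in=1 → 2 (no change)
  #3 pop 2: in=⊥ → 1 (no change)

Fixpoint:
  val[0] = 2
  val[1] = 2
  val[2] = 1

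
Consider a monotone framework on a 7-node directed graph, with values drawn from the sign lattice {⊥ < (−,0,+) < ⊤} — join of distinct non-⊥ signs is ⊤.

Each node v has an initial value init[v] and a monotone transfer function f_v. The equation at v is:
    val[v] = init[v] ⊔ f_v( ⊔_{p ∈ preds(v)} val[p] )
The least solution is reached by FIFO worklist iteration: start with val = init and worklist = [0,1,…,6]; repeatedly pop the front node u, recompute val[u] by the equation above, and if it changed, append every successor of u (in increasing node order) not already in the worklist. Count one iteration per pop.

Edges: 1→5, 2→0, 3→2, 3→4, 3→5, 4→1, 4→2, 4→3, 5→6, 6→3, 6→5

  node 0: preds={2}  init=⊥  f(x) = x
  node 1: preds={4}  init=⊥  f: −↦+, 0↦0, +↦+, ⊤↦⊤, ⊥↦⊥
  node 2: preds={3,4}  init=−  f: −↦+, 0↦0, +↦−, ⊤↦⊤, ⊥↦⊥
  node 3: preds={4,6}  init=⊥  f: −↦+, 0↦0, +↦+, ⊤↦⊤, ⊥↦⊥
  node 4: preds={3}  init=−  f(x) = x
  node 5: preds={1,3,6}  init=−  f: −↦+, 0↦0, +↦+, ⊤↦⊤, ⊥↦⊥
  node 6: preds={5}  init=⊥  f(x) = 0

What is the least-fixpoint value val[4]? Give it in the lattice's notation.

Trace (14 dequeues):
  [1] u=0 | in − | out − | prev ⊥ | push {}
  [2] u=1 | in − | out + | prev ⊥ | push {}
  [3] u=2 | in − | out ⊤ | prev − | push {0}
  [4] u=3 | in − | out + | prev ⊥ | push {2}
  [5] u=4 | in + | out ⊤ | prev − | push {1,3}
  [6] u=5 | in + | out ⊤ | prev − | push {}
  [7] u=6 | in ⊤ | out 0 | prev ⊥ | push {5}
  [8] u=0 | in ⊤ | out ⊤ | prev − | push {}
  [9] u=2 | in ⊤ | out ⊤ | ==
  [10] u=1 | in ⊤ | out ⊤ | prev + | push {}
  [11] u=3 | in ⊤ | out ⊤ | prev + | push {2,4}
  [12] u=5 | in ⊤ | out ⊤ | ==
  [13] u=2 | in ⊤ | out ⊤ | ==
  [14] u=4 | in ⊤ | out ⊤ | ==

Converged values:
  [0] ⊤
  [1] ⊤
  [2] ⊤
  [3] ⊤
  [4] ⊤
  [5] ⊤
  [6] 0

⊤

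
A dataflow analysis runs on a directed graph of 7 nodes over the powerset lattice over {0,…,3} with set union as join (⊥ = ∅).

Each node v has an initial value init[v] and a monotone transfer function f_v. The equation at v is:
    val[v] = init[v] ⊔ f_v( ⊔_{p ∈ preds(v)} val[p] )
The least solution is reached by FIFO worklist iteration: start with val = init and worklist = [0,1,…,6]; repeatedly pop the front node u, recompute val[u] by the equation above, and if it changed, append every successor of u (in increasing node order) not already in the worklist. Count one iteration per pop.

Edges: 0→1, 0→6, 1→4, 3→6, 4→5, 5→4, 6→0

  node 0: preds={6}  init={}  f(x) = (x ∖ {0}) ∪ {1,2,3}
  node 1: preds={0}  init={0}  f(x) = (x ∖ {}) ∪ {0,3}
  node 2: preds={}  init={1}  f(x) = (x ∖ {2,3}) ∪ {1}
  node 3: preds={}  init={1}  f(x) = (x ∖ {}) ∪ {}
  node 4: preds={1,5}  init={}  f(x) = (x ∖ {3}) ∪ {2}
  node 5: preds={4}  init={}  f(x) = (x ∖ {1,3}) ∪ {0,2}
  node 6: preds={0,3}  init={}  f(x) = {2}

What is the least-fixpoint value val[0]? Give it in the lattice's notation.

{1,2,3}

Iteration log — 9 steps:
  step 1. node 0  ⊔preds={}  new={1,2,3}  old={}  +wl: 
  step 2. node 1  ⊔preds={1,2,3}  new={0,1,2,3}  old={0}  +wl: 
  step 3. node 2  ⊔preds={}  new={1}  stable
  step 4. node 3  ⊔preds={}  new={1}  stable
  step 5. node 4  ⊔preds={0,1,2,3}  new={0,1,2}  old={}  +wl: 
  step 6. node 5  ⊔preds={0,1,2}  new={0,2}  old={}  +wl: 4
  step 7. node 6  ⊔preds={1,2,3}  new={2}  old={}  +wl: 0
  step 8. node 4  ⊔preds={0,1,2,3}  new={0,1,2}  stable
  step 9. node 0  ⊔preds={2}  new={1,2,3}  stable

Least fixpoint reached:
  node 0: {1,2,3}
  node 1: {0,1,2,3}
  node 2: {1}
  node 3: {1}
  node 4: {0,1,2}
  node 5: {0,2}
  node 6: {2}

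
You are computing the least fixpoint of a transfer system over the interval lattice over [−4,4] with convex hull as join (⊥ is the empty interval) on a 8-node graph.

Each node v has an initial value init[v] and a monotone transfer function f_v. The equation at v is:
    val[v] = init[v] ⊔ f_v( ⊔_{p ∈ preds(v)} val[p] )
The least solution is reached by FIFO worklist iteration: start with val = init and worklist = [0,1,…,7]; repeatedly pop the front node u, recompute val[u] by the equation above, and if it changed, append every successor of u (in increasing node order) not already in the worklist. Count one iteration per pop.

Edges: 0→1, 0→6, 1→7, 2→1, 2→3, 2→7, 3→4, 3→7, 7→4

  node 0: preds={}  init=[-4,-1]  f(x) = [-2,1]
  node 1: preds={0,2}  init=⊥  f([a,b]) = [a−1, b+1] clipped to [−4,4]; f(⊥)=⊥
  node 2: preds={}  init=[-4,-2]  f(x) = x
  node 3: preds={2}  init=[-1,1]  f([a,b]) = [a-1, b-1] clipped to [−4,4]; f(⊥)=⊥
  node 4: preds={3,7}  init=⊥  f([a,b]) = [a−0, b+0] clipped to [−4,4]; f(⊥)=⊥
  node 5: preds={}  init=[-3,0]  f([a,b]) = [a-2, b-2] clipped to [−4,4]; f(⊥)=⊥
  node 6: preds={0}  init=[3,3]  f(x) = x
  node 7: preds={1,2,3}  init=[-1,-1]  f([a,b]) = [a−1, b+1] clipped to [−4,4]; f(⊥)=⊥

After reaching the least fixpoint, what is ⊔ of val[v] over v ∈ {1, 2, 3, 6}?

[-4,3]

Trace (9 dequeues):
  [1] u=0 | in ⊥ | out [-4,1] | prev [-4,-1] | push {}
  [2] u=1 | in [-4,1] | out [-4,2] | prev ⊥ | push {}
  [3] u=2 | in ⊥ | out [-4,-2] | ==
  [4] u=3 | in [-4,-2] | out [-4,1] | prev [-1,1] | push {}
  [5] u=4 | in [-4,1] | out [-4,1] | prev ⊥ | push {}
  [6] u=5 | in ⊥ | out [-3,0] | ==
  [7] u=6 | in [-4,1] | out [-4,3] | prev [3,3] | push {}
  [8] u=7 | in [-4,2] | out [-4,3] | prev [-1,-1] | push {4}
  [9] u=4 | in [-4,3] | out [-4,3] | prev [-4,1] | push {}

Converged values:
  [0] [-4,1]
  [1] [-4,2]
  [2] [-4,-2]
  [3] [-4,1]
  [4] [-4,3]
  [5] [-3,0]
  [6] [-4,3]
  [7] [-4,3]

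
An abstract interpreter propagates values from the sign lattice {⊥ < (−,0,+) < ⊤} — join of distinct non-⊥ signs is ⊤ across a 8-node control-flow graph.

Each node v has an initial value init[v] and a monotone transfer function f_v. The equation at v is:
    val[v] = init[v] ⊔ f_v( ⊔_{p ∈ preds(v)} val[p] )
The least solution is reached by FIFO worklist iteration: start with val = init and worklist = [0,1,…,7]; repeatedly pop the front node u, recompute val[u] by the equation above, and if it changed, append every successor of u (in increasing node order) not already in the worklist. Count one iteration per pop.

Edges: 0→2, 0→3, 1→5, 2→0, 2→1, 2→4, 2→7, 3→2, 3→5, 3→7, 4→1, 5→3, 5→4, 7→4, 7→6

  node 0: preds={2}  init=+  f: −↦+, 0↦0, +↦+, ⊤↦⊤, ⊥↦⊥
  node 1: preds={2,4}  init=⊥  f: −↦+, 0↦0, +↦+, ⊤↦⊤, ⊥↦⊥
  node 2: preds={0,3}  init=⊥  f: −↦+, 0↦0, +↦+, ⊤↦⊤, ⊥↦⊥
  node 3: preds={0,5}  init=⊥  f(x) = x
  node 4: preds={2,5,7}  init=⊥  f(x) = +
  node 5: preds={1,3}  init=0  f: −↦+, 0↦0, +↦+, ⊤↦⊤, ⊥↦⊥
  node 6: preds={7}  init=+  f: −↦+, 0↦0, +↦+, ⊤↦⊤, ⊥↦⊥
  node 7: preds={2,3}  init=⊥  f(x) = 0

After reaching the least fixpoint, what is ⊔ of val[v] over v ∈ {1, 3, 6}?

⊤

Worklist (21 pops):
  #1 pop 0: in=⊥ → + (no change)
  #2 pop 1: in=⊥ → ⊥ (no change)
  #3 pop 2: in=+ → + (was ⊥); enqueue [0,1]
  #4 pop 3: in=⊤ → ⊤ (was ⊥); enqueue [2]
  #5 pop 4: in=⊤ → + (was ⊥); enqueue []
  #6 pop 5: in=⊤ → ⊤ (was 0); enqueue [3,4]
  #7 pop 6: in=⊥ → + (no change)
  #8 pop 7: in=⊤ → 0 (was ⊥); enqueue [6]
  #9 pop 0: in=+ → + (no change)
  #10 pop 1: in=+ → + (was ⊥); enqueue [5]
  #11 pop 2: in=⊤ → ⊤ (was +); enqueue [0,1,7]
  #12 pop 3: in=⊤ → ⊤ (no change)
  #13 pop 4: in=⊤ → + (no change)
  #14 pop 6: in=0 → ⊤ (was +); enqueue []
  #15 pop 5: in=⊤ → ⊤ (no change)
  #16 pop 0: in=⊤ → ⊤ (was +); enqueue [2,3]
  #17 pop 1: in=⊤ → ⊤ (was +); enqueue [5]
  #18 pop 7: in=⊤ → 0 (no change)
  #19 pop 2: in=⊤ → ⊤ (no change)
  #20 pop 3: in=⊤ → ⊤ (no change)
  #21 pop 5: in=⊤ → ⊤ (no change)

Fixpoint:
  val[0] = ⊤
  val[1] = ⊤
  val[2] = ⊤
  val[3] = ⊤
  val[4] = +
  val[5] = ⊤
  val[6] = ⊤
  val[7] = 0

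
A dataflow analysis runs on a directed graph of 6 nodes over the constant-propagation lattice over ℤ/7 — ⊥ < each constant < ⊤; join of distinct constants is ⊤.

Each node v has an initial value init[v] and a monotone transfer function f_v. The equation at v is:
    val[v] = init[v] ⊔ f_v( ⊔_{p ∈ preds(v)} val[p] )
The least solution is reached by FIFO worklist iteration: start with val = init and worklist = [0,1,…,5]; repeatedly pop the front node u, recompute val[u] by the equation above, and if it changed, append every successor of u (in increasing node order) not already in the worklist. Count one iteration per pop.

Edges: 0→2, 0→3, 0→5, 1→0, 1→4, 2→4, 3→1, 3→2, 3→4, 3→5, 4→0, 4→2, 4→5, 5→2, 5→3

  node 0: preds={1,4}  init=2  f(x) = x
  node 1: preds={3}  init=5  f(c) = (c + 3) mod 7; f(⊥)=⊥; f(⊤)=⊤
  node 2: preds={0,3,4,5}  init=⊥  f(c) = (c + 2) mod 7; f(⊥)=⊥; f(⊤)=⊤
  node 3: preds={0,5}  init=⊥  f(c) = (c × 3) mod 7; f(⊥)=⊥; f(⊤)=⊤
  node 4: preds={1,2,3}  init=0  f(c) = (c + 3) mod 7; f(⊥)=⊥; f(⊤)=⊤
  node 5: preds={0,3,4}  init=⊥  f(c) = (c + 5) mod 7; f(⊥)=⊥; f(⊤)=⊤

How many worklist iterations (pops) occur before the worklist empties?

Iteration log — 11 steps:
  step 1. node 0  ⊔preds=⊤  new=⊤  old=2  +wl: 
  step 2. node 1  ⊔preds=⊥  new=5  stable
  step 3. node 2  ⊔preds=⊤  new=⊤  old=⊥  +wl: 
  step 4. node 3  ⊔preds=⊤  new=⊤  old=⊥  +wl: 1,2
  step 5. node 4  ⊔preds=⊤  new=⊤  old=0  +wl: 0
  step 6. node 5  ⊔preds=⊤  new=⊤  old=⊥  +wl: 3
  step 7. node 1  ⊔preds=⊤  new=⊤  old=5  +wl: 4
  step 8. node 2  ⊔preds=⊤  new=⊤  stable
  step 9. node 0  ⊔preds=⊤  new=⊤  stable
  step 10. node 3  ⊔preds=⊤  new=⊤  stable
  step 11. node 4  ⊔preds=⊤  new=⊤  stable

Least fixpoint reached:
  node 0: ⊤
  node 1: ⊤
  node 2: ⊤
  node 3: ⊤
  node 4: ⊤
  node 5: ⊤

11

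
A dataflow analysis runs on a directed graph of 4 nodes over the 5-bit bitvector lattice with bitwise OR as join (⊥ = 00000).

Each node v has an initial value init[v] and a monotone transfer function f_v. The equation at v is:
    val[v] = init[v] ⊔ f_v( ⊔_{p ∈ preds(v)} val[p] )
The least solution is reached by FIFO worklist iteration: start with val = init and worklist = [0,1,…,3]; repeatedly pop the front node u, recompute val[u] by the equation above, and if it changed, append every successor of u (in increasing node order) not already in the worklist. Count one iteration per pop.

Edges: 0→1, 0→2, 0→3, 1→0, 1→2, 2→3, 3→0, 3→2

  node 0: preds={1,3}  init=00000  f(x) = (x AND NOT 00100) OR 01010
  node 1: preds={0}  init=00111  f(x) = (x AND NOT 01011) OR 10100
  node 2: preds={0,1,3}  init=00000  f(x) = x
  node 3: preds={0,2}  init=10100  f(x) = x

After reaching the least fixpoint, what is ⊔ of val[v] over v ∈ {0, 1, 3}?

Iteration log — 6 steps:
  step 1. node 0  ⊔preds=10111  new=11011  old=00000  +wl: 
  step 2. node 1  ⊔preds=11011  new=10111  old=00111  +wl: 0
  step 3. node 2  ⊔preds=11111  new=11111  old=00000  +wl: 
  step 4. node 3  ⊔preds=11111  new=11111  old=10100  +wl: 2
  step 5. node 0  ⊔preds=11111  new=11011  stable
  step 6. node 2  ⊔preds=11111  new=11111  stable

Least fixpoint reached:
  node 0: 11011
  node 1: 10111
  node 2: 11111
  node 3: 11111

11111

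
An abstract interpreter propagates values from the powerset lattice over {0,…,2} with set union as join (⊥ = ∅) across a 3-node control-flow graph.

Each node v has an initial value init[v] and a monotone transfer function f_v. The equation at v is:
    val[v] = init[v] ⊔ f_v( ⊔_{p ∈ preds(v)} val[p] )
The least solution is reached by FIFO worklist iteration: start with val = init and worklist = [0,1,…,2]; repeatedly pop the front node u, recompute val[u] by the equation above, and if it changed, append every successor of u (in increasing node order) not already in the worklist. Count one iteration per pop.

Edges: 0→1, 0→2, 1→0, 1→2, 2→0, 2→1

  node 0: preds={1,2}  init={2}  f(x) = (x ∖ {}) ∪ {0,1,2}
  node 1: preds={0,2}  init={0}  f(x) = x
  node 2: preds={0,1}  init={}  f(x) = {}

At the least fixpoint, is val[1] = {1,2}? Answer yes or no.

no

Iteration log — 4 steps:
  step 1. node 0  ⊔preds={0}  new={0,1,2}  old={2}  +wl: 
  step 2. node 1  ⊔preds={0,1,2}  new={0,1,2}  old={0}  +wl: 0
  step 3. node 2  ⊔preds={0,1,2}  new={}  stable
  step 4. node 0  ⊔preds={0,1,2}  new={0,1,2}  stable

Least fixpoint reached:
  node 0: {0,1,2}
  node 1: {0,1,2}
  node 2: {}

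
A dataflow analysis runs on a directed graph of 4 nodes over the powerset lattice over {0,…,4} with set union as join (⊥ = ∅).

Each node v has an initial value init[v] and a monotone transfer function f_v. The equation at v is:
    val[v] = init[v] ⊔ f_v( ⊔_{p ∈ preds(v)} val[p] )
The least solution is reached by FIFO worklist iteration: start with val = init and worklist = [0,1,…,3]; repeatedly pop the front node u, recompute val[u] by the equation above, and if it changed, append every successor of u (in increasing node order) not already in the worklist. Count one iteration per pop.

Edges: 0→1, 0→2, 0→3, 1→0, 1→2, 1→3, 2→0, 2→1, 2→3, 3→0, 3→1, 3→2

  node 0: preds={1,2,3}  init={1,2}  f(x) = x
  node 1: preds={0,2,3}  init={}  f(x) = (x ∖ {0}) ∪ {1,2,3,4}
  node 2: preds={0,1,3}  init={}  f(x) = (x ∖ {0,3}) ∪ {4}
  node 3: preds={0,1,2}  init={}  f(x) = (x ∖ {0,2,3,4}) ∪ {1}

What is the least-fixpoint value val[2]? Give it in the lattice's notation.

Worklist (8 pops):
  #1 pop 0: in={} → {1,2} (no change)
  #2 pop 1: in={1,2} → {1,2,3,4} (was {}); enqueue [0]
  #3 pop 2: in={1,2,3,4} → {1,2,4} (was {}); enqueue [1]
  #4 pop 3: in={1,2,3,4} → {1} (was {}); enqueue [2]
  #5 pop 0: in={1,2,3,4} → {1,2,3,4} (was {1,2}); enqueue [3]
  #6 pop 1: in={1,2,3,4} → {1,2,3,4} (no change)
  #7 pop 2: in={1,2,3,4} → {1,2,4} (no change)
  #8 pop 3: in={1,2,3,4} → {1} (no change)

Fixpoint:
  val[0] = {1,2,3,4}
  val[1] = {1,2,3,4}
  val[2] = {1,2,4}
  val[3] = {1}

{1,2,4}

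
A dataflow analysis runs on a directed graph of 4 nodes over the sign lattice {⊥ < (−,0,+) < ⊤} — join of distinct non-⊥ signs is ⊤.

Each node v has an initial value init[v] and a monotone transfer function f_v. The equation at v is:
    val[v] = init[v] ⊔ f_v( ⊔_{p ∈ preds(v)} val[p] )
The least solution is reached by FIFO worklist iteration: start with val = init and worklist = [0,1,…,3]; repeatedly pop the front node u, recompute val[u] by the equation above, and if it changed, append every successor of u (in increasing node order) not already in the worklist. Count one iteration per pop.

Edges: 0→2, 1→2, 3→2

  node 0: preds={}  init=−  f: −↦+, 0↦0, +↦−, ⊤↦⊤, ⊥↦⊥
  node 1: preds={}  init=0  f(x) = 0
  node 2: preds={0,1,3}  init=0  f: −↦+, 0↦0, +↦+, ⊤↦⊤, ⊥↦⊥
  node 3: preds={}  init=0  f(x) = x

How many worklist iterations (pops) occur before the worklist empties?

Worklist (4 pops):
  #1 pop 0: in=⊥ → − (no change)
  #2 pop 1: in=⊥ → 0 (no change)
  #3 pop 2: in=⊤ → ⊤ (was 0); enqueue []
  #4 pop 3: in=⊥ → 0 (no change)

Fixpoint:
  val[0] = −
  val[1] = 0
  val[2] = ⊤
  val[3] = 0

4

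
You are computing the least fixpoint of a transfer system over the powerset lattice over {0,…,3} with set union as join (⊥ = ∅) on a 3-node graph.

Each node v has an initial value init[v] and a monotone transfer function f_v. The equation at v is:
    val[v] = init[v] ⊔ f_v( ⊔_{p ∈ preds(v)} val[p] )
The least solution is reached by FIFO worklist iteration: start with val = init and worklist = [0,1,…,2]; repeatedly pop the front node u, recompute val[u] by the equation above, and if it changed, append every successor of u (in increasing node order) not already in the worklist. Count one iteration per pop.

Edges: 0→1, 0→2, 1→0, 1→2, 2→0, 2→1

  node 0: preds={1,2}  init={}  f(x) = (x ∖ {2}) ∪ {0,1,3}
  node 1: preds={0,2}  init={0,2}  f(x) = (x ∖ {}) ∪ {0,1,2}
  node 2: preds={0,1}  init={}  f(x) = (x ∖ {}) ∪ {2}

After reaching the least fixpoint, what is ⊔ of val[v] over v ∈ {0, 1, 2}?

{0,1,2,3}

Iteration log — 5 steps:
  step 1. node 0  ⊔preds={0,2}  new={0,1,3}  old={}  +wl: 
  step 2. node 1  ⊔preds={0,1,3}  new={0,1,2,3}  old={0,2}  +wl: 0
  step 3. node 2  ⊔preds={0,1,2,3}  new={0,1,2,3}  old={}  +wl: 1
  step 4. node 0  ⊔preds={0,1,2,3}  new={0,1,3}  stable
  step 5. node 1  ⊔preds={0,1,2,3}  new={0,1,2,3}  stable

Least fixpoint reached:
  node 0: {0,1,3}
  node 1: {0,1,2,3}
  node 2: {0,1,2,3}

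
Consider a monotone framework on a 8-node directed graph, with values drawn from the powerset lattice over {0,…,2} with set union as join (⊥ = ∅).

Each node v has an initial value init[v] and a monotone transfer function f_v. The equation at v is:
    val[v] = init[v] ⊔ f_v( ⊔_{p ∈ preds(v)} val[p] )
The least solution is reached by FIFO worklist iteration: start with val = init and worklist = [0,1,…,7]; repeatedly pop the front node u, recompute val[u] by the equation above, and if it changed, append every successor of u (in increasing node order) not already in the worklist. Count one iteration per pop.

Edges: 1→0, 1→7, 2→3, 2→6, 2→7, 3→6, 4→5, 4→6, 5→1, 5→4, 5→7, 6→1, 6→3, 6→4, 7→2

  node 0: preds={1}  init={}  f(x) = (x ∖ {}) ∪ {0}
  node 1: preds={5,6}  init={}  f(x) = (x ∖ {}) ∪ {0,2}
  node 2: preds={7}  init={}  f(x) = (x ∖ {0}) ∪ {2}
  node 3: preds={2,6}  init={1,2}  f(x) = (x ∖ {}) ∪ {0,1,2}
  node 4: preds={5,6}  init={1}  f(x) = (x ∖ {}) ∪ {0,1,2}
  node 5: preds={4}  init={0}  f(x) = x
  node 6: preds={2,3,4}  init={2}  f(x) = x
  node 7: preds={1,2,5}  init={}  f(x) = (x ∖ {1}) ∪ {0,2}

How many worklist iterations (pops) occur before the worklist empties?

15

Worklist (15 pops):
  #1 pop 0: in={} → {0} (was {}); enqueue []
  #2 pop 1: in={0,2} → {0,2} (was {}); enqueue [0]
  #3 pop 2: in={} → {2} (was {}); enqueue []
  #4 pop 3: in={2} → {0,1,2} (was {1,2}); enqueue []
  #5 pop 4: in={0,2} → {0,1,2} (was {1}); enqueue []
  #6 pop 5: in={0,1,2} → {0,1,2} (was {0}); enqueue [1,4]
  #7 pop 6: in={0,1,2} → {0,1,2} (was {2}); enqueue [3]
  #8 pop 7: in={0,1,2} → {0,2} (was {}); enqueue [2]
  #9 pop 0: in={0,2} → {0,2} (was {0}); enqueue []
  #10 pop 1: in={0,1,2} → {0,1,2} (was {0,2}); enqueue [0,7]
  #11 pop 4: in={0,1,2} → {0,1,2} (no change)
  #12 pop 3: in={0,1,2} → {0,1,2} (no change)
  #13 pop 2: in={0,2} → {2} (no change)
  #14 pop 0: in={0,1,2} → {0,1,2} (was {0,2}); enqueue []
  #15 pop 7: in={0,1,2} → {0,2} (no change)

Fixpoint:
  val[0] = {0,1,2}
  val[1] = {0,1,2}
  val[2] = {2}
  val[3] = {0,1,2}
  val[4] = {0,1,2}
  val[5] = {0,1,2}
  val[6] = {0,1,2}
  val[7] = {0,2}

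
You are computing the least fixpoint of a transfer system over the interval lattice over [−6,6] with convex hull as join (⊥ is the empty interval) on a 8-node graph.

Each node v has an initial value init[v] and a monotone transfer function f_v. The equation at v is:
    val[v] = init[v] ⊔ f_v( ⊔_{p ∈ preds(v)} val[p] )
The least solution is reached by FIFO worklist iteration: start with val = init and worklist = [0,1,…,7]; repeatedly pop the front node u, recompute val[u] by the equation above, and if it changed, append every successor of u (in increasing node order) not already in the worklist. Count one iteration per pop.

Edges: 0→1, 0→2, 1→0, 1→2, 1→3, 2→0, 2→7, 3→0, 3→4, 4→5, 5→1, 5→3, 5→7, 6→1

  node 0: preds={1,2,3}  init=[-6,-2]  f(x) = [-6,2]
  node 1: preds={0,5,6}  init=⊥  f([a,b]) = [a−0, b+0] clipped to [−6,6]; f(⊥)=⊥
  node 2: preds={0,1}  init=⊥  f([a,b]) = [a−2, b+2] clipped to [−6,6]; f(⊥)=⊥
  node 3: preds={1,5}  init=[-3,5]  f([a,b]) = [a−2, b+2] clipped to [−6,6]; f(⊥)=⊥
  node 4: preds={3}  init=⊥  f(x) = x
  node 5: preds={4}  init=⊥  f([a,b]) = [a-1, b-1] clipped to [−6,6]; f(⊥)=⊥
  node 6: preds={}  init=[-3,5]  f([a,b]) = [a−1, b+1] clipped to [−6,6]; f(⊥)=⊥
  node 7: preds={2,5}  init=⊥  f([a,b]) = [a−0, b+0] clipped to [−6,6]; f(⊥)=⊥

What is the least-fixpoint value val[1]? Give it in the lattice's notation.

[-6,5]

Iteration log — 11 steps:
  step 1. node 0  ⊔preds=[-3,5]  new=[-6,2]  old=[-6,-2]  +wl: 
  step 2. node 1  ⊔preds=[-6,5]  new=[-6,5]  old=⊥  +wl: 0
  step 3. node 2  ⊔preds=[-6,5]  new=[-6,6]  old=⊥  +wl: 
  step 4. node 3  ⊔preds=[-6,5]  new=[-6,6]  old=[-3,5]  +wl: 
  step 5. node 4  ⊔preds=[-6,6]  new=[-6,6]  old=⊥  +wl: 
  step 6. node 5  ⊔preds=[-6,6]  new=[-6,5]  old=⊥  +wl: 1,3
  step 7. node 6  ⊔preds=⊥  new=[-3,5]  stable
  step 8. node 7  ⊔preds=[-6,6]  new=[-6,6]  old=⊥  +wl: 
  step 9. node 0  ⊔preds=[-6,6]  new=[-6,2]  stable
  step 10. node 1  ⊔preds=[-6,5]  new=[-6,5]  stable
  step 11. node 3  ⊔preds=[-6,5]  new=[-6,6]  stable

Least fixpoint reached:
  node 0: [-6,2]
  node 1: [-6,5]
  node 2: [-6,6]
  node 3: [-6,6]
  node 4: [-6,6]
  node 5: [-6,5]
  node 6: [-3,5]
  node 7: [-6,6]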